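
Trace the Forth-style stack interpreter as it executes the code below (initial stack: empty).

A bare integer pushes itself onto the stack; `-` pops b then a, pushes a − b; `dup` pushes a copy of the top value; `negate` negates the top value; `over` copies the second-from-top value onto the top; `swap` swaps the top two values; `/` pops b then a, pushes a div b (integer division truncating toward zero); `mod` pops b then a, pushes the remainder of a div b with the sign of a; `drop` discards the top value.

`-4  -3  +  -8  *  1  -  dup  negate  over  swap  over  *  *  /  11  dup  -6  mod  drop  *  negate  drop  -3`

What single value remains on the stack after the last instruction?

-4     -> -4
-3     -> -4 -3
+      -> -7
-8     -> -7 -8
*      -> 56
1      -> 56 1
-      -> 55
dup    -> 55 55
negate -> 55 -55
over   -> 55 -55 55
swap   -> 55 55 -55
over   -> 55 55 -55 55
*      -> 55 55 -3025
*      -> 55 -166375
/      -> 0
11     -> 0 11
dup    -> 0 11 11
-6     -> 0 11 11 -6
mod    -> 0 11 5
drop   -> 0 11
*      -> 0
negate -> 0
drop   -> (empty)
-3     -> -3

-3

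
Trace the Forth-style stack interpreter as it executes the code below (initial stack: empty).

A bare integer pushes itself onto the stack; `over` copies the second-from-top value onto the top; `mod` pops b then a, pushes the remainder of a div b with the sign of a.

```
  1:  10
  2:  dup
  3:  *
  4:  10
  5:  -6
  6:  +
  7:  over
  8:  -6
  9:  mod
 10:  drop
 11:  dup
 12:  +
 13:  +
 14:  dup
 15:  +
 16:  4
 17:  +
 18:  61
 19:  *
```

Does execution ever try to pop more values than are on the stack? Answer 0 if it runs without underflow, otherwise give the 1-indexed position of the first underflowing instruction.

10   -> [10]
dup  -> [10, 10]
*    -> [100]
10   -> [100, 10]
-6   -> [100, 10, -6]
+    -> [100, 4]
over -> [100, 4, 100]
-6   -> [100, 4, 100, -6]
mod  -> [100, 4, 4]
drop -> [100, 4]
dup  -> [100, 4, 4]
+    -> [100, 8]
+    -> [108]
dup  -> [108, 108]
+    -> [216]
4    -> [216, 4]
+    -> [220]
61   -> [220, 61]
*    -> [13420]

0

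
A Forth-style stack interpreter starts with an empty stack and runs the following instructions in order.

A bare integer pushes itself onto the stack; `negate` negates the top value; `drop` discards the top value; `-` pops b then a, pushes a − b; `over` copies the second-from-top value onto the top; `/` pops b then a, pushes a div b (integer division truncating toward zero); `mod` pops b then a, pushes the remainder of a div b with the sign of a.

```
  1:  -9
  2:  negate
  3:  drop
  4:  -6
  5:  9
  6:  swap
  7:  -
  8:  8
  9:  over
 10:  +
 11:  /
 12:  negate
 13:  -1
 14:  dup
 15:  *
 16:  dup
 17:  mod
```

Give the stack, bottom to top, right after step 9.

[15, 8, 15]

-9     -> -9
negate -> 9
drop   -> (empty)
-6     -> -6
9      -> -6 9
swap   -> 9 -6
-      -> 15
8      -> 15 8
over   -> 15 8 15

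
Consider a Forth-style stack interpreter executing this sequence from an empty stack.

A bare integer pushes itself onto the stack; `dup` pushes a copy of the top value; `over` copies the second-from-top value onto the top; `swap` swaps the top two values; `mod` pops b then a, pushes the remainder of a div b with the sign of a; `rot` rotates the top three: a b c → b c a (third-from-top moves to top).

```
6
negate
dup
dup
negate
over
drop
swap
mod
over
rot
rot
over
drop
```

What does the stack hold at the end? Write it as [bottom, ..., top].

[-6, -6, 0]

6      -> [6]
negate -> [-6]
dup    -> [-6, -6]
dup    -> [-6, -6, -6]
negate -> [-6, -6, 6]
over   -> [-6, -6, 6, -6]
drop   -> [-6, -6, 6]
swap   -> [-6, 6, -6]
mod    -> [-6, 0]
over   -> [-6, 0, -6]
rot    -> [0, -6, -6]
rot    -> [-6, -6, 0]
over   -> [-6, -6, 0, -6]
drop   -> [-6, -6, 0]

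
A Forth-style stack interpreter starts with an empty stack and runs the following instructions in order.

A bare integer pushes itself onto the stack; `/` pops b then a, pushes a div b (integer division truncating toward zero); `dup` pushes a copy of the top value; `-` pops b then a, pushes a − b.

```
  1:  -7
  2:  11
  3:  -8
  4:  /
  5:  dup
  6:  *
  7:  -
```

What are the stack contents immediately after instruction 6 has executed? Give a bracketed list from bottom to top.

-7  : [-7]
11  : [-7, 11]
-8  : [-7, 11, -8]
/   : [-7, -1]
dup : [-7, -1, -1]
*   : [-7, 1]

[-7, 1]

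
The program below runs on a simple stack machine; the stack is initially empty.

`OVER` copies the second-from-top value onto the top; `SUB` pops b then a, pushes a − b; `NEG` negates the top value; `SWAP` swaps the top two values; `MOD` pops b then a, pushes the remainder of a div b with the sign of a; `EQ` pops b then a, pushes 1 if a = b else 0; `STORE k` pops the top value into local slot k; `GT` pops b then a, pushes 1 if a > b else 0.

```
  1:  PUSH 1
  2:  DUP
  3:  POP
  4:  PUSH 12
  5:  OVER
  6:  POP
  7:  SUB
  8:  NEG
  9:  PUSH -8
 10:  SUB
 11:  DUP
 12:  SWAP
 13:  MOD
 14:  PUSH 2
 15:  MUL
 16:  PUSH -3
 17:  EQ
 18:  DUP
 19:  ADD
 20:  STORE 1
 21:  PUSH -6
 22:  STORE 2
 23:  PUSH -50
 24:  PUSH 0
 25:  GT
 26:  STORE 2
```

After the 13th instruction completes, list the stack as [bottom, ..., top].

PUSH 1  → 1
DUP     → 1 1
POP     → 1
PUSH 12 → 1 12
OVER    → 1 12 1
POP     → 1 12
SUB     → -11
NEG     → 11
PUSH -8 → 11 -8
SUB     → 19
DUP     → 19 19
SWAP    → 19 19
MOD     → 0

[0]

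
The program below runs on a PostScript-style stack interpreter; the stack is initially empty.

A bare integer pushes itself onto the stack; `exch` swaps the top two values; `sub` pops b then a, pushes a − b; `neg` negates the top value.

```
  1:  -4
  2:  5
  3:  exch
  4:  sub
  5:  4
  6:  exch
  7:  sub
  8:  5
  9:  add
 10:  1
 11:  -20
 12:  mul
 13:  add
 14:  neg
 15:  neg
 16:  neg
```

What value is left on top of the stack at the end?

-4   : [-4]
5    : [-4, 5]
exch : [5, -4]
sub  : [9]
4    : [9, 4]
exch : [4, 9]
sub  : [-5]
5    : [-5, 5]
add  : [0]
1    : [0, 1]
-20  : [0, 1, -20]
mul  : [0, -20]
add  : [-20]
neg  : [20]
neg  : [-20]
neg  : [20]

20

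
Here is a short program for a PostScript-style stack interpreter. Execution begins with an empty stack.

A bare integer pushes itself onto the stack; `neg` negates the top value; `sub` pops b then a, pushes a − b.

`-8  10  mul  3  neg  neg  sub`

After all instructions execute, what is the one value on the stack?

-8  -> [-8]
10  -> [-8, 10]
mul -> [-80]
3   -> [-80, 3]
neg -> [-80, -3]
neg -> [-80, 3]
sub -> [-83]

-83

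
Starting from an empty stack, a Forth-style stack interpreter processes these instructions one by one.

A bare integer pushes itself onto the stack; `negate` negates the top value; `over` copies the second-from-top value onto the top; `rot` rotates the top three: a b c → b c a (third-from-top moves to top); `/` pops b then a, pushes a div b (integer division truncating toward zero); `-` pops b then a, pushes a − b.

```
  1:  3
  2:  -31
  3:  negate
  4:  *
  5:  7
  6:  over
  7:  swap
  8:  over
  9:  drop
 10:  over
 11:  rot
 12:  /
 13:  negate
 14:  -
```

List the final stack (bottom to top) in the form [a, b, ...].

3      → 3
-31    → 3 -31
negate → 3 31
*      → 93
7      → 93 7
over   → 93 7 93
swap   → 93 93 7
over   → 93 93 7 93
drop   → 93 93 7
over   → 93 93 7 93
rot    → 93 7 93 93
/      → 93 7 1
negate → 93 7 -1
-      → 93 8

[93, 8]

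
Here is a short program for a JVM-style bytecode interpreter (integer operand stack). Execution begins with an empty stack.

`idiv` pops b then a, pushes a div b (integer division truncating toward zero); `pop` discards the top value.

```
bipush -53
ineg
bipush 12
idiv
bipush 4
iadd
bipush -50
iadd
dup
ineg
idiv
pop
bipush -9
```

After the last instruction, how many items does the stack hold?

bipush -53 -> [-53]
ineg       -> [53]
bipush 12  -> [53, 12]
idiv       -> [4]
bipush 4   -> [4, 4]
iadd       -> [8]
bipush -50 -> [8, -50]
iadd       -> [-42]
dup        -> [-42, -42]
ineg       -> [-42, 42]
idiv       -> [-1]
pop        -> []
bipush -9  -> [-9]

1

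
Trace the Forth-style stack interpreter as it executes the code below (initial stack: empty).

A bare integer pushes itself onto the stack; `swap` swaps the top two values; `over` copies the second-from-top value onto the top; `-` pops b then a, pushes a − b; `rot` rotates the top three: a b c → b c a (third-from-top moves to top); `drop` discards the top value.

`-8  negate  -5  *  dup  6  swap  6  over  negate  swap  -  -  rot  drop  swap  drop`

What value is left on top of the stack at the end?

-74

-8     → -8
negate → 8
-5     → 8 -5
*      → -40
dup    → -40 -40
6      → -40 -40 6
swap   → -40 6 -40
6      → -40 6 -40 6
over   → -40 6 -40 6 -40
negate → -40 6 -40 6 40
swap   → -40 6 -40 40 6
-      → -40 6 -40 34
-      → -40 6 -74
rot    → 6 -74 -40
drop   → 6 -74
swap   → -74 6
drop   → -74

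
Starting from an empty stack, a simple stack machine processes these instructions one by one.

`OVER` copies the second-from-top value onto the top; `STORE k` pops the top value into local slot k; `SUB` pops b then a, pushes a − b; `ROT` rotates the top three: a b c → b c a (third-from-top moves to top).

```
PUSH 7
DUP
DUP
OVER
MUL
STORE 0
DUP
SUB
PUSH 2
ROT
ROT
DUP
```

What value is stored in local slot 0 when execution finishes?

49

PUSH 7  -> [7]
DUP     -> [7, 7]
DUP     -> [7, 7, 7]
OVER    -> [7, 7, 7, 7]
MUL     -> [7, 7, 49]
STORE 0 -> [7, 7]
DUP     -> [7, 7, 7]
SUB     -> [7, 0]
PUSH 2  -> [7, 0, 2]
ROT     -> [0, 2, 7]
ROT     -> [2, 7, 0]
DUP     -> [2, 7, 0, 0]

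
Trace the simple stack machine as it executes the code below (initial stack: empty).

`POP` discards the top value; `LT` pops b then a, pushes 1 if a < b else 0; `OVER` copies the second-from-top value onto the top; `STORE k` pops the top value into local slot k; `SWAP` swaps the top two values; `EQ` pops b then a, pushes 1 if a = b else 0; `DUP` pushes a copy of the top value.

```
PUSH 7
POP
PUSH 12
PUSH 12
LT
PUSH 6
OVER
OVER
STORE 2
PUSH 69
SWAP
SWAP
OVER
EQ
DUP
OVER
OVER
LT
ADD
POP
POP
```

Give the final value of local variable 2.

6

PUSH 7  → [7]
POP     → []
PUSH 12 → [12]
PUSH 12 → [12, 12]
LT      → [0]
PUSH 6  → [0, 6]
OVER    → [0, 6, 0]
OVER    → [0, 6, 0, 6]
STORE 2 → [0, 6, 0]
PUSH 69 → [0, 6, 0, 69]
SWAP    → [0, 6, 69, 0]
SWAP    → [0, 6, 0, 69]
OVER    → [0, 6, 0, 69, 0]
EQ      → [0, 6, 0, 0]
DUP     → [0, 6, 0, 0, 0]
OVER    → [0, 6, 0, 0, 0, 0]
OVER    → [0, 6, 0, 0, 0, 0, 0]
LT      → [0, 6, 0, 0, 0, 0]
ADD     → [0, 6, 0, 0, 0]
POP     → [0, 6, 0, 0]
POP     → [0, 6, 0]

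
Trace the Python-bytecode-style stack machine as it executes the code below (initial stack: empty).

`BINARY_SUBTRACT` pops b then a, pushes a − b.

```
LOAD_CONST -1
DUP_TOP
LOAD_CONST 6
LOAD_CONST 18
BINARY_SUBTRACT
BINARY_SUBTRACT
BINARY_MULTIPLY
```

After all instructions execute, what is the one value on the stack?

LOAD_CONST -1   → -1
DUP_TOP         → -1 -1
LOAD_CONST 6    → -1 -1 6
LOAD_CONST 18   → -1 -1 6 18
BINARY_SUBTRACT → -1 -1 -12
BINARY_SUBTRACT → -1 11
BINARY_MULTIPLY → -11

-11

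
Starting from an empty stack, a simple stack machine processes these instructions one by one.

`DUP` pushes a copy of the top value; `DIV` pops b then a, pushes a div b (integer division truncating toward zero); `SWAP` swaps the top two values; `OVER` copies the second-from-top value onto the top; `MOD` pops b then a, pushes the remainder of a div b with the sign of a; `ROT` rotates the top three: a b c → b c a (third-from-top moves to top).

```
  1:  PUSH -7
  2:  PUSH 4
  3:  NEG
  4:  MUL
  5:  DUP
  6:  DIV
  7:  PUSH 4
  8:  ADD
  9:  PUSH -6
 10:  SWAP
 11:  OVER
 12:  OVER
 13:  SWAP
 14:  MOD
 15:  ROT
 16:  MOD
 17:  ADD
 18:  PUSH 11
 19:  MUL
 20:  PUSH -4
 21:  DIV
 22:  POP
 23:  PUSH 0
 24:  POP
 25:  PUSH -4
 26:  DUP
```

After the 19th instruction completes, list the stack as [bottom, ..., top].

PUSH -7 → -7
PUSH 4  → -7 4
NEG     → -7 -4
MUL     → 28
DUP     → 28 28
DIV     → 1
PUSH 4  → 1 4
ADD     → 5
PUSH -6 → 5 -6
SWAP    → -6 5
OVER    → -6 5 -6
OVER    → -6 5 -6 5
SWAP    → -6 5 5 -6
MOD     → -6 5 5
ROT     → 5 5 -6
MOD     → 5 5
ADD     → 10
PUSH 11 → 10 11
MUL     → 110

[110]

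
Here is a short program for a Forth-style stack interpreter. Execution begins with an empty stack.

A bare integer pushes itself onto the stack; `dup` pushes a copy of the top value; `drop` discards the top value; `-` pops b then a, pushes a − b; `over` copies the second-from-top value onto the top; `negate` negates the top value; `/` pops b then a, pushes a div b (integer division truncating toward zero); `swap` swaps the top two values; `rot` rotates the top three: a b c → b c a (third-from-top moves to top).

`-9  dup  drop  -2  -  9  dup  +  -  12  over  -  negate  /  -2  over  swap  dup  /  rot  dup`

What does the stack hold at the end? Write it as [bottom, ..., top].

[0, 1, 0, 0]

-9     → [-9]
dup    → [-9, -9]
drop   → [-9]
-2     → [-9, -2]
-      → [-7]
9      → [-7, 9]
dup    → [-7, 9, 9]
+      → [-7, 18]
-      → [-25]
12     → [-25, 12]
over   → [-25, 12, -25]
-      → [-25, 37]
negate → [-25, -37]
/      → [0]
-2     → [0, -2]
over   → [0, -2, 0]
swap   → [0, 0, -2]
dup    → [0, 0, -2, -2]
/      → [0, 0, 1]
rot    → [0, 1, 0]
dup    → [0, 1, 0, 0]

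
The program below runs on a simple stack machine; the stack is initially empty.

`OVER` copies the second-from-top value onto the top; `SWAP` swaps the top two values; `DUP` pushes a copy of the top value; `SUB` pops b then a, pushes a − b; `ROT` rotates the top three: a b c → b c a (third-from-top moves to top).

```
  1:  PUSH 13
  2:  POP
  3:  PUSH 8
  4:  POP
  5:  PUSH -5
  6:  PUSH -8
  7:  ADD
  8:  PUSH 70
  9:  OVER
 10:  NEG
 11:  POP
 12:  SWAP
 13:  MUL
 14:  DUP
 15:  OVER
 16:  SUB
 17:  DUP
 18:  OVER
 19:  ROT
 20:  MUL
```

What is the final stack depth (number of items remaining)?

3

PUSH 13 → 13
POP     → (empty)
PUSH 8  → 8
POP     → (empty)
PUSH -5 → -5
PUSH -8 → -5 -8
ADD     → -13
PUSH 70 → -13 70
OVER    → -13 70 -13
NEG     → -13 70 13
POP     → -13 70
SWAP    → 70 -13
MUL     → -910
DUP     → -910 -910
OVER    → -910 -910 -910
SUB     → -910 0
DUP     → -910 0 0
OVER    → -910 0 0 0
ROT     → -910 0 0 0
MUL     → -910 0 0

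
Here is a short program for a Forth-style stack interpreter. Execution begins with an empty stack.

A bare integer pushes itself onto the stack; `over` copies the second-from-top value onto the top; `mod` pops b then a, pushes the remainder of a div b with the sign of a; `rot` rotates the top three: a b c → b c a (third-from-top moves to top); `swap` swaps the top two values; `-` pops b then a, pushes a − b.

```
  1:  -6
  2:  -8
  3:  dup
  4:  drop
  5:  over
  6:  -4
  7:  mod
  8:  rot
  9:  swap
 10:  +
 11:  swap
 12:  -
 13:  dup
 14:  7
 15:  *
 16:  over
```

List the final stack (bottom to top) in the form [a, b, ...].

-6   → [-6]
-8   → [-6, -8]
dup  → [-6, -8, -8]
drop → [-6, -8]
over → [-6, -8, -6]
-4   → [-6, -8, -6, -4]
mod  → [-6, -8, -2]
rot  → [-8, -2, -6]
swap → [-8, -6, -2]
+    → [-8, -8]
swap → [-8, -8]
-    → [0]
dup  → [0, 0]
7    → [0, 0, 7]
*    → [0, 0]
over → [0, 0, 0]

[0, 0, 0]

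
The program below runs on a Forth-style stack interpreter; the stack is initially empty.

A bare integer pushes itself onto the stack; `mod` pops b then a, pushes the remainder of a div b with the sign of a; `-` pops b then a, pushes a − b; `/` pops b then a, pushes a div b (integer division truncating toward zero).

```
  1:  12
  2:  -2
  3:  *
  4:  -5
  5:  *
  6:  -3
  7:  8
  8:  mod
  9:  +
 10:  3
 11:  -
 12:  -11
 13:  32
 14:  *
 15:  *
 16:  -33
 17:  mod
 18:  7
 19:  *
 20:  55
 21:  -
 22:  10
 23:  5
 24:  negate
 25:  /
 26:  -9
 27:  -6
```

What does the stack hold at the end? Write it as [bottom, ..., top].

12      [12]
-2      [12, -2]
*       [-24]
-5      [-24, -5]
*       [120]
-3      [120, -3]
8       [120, -3, 8]
mod     [120, -3]
+       [117]
3       [117, 3]
-       [114]
-11     [114, -11]
32      [114, -11, 32]
*       [114, -352]
*       [-40128]
-33     [-40128, -33]
mod     [0]
7       [0, 7]
*       [0]
55      [0, 55]
-       [-55]
10      [-55, 10]
5       [-55, 10, 5]
negate  [-55, 10, -5]
/       [-55, -2]
-9      [-55, -2, -9]
-6      [-55, -2, -9, -6]

[-55, -2, -9, -6]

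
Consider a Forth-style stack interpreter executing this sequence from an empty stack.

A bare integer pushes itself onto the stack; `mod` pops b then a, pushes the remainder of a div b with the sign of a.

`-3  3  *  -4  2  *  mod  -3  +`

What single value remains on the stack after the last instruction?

-3  → [-3]
3   → [-3, 3]
*   → [-9]
-4  → [-9, -4]
2   → [-9, -4, 2]
*   → [-9, -8]
mod → [-1]
-3  → [-1, -3]
+   → [-4]

-4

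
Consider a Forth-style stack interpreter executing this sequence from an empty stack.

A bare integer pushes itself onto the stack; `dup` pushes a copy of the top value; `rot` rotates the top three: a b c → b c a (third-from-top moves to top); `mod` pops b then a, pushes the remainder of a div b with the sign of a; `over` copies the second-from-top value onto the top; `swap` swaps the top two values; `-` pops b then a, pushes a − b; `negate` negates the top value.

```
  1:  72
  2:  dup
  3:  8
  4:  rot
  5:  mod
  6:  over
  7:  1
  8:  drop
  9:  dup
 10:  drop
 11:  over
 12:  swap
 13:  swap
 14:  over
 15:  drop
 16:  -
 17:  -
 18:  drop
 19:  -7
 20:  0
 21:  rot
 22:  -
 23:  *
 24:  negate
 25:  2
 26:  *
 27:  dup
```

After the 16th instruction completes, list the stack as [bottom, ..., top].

72   -> 72
dup  -> 72 72
8    -> 72 72 8
rot  -> 72 8 72
mod  -> 72 8
over -> 72 8 72
1    -> 72 8 72 1
drop -> 72 8 72
dup  -> 72 8 72 72
drop -> 72 8 72
over -> 72 8 72 8
swap -> 72 8 8 72
swap -> 72 8 72 8
over -> 72 8 72 8 72
drop -> 72 8 72 8
-    -> 72 8 64

[72, 8, 64]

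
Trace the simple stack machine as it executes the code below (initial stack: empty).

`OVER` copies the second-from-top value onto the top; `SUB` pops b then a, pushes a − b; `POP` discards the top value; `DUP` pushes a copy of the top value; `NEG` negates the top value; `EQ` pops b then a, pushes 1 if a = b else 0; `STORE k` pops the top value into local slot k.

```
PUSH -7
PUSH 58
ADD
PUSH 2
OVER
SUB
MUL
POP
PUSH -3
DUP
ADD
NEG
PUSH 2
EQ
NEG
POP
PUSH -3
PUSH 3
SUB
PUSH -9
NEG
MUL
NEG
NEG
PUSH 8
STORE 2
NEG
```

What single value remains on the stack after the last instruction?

54

PUSH -7 -> -7
PUSH 58 -> -7 58
ADD     -> 51
PUSH 2  -> 51 2
OVER    -> 51 2 51
SUB     -> 51 -49
MUL     -> -2499
POP     -> (empty)
PUSH -3 -> -3
DUP     -> -3 -3
ADD     -> -6
NEG     -> 6
PUSH 2  -> 6 2
EQ      -> 0
NEG     -> 0
POP     -> (empty)
PUSH -3 -> -3
PUSH 3  -> -3 3
SUB     -> -6
PUSH -9 -> -6 -9
NEG     -> -6 9
MUL     -> -54
NEG     -> 54
NEG     -> -54
PUSH 8  -> -54 8
STORE 2 -> -54
NEG     -> 54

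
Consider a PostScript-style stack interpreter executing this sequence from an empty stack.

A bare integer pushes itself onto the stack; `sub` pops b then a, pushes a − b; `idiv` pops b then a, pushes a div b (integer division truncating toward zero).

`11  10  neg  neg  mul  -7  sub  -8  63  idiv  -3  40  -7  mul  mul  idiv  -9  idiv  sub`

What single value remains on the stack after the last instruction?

117

11    11
10    11 10
neg   11 -10
neg   11 10
mul   110
-7    110 -7
sub   117
-8    117 -8
63    117 -8 63
idiv  117 0
-3    117 0 -3
40    117 0 -3 40
-7    117 0 -3 40 -7
mul   117 0 -3 -280
mul   117 0 840
idiv  117 0
-9    117 0 -9
idiv  117 0
sub   117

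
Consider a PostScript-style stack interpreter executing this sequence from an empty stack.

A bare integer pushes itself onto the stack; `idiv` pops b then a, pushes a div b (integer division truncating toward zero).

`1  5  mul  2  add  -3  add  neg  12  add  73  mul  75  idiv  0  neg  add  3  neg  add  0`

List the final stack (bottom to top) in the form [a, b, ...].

1    -> [1]
5    -> [1, 5]
mul  -> [5]
2    -> [5, 2]
add  -> [7]
-3   -> [7, -3]
add  -> [4]
neg  -> [-4]
12   -> [-4, 12]
add  -> [8]
73   -> [8, 73]
mul  -> [584]
75   -> [584, 75]
idiv -> [7]
0    -> [7, 0]
neg  -> [7, 0]
add  -> [7]
3    -> [7, 3]
neg  -> [7, -3]
add  -> [4]
0    -> [4, 0]

[4, 0]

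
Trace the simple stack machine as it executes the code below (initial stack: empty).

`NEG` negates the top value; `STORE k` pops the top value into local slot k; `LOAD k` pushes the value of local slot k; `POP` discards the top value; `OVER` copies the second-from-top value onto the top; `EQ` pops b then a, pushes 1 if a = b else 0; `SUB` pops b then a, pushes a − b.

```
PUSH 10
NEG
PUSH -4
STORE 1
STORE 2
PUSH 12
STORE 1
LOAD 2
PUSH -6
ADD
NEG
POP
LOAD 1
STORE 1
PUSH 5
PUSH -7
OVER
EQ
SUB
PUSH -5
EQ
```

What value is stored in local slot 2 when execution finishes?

-10

PUSH 10 -> 10
NEG     -> -10
PUSH -4 -> -10 -4
STORE 1 -> -10
STORE 2 -> (empty)
PUSH 12 -> 12
STORE 1 -> (empty)
LOAD 2  -> -10
PUSH -6 -> -10 -6
ADD     -> -16
NEG     -> 16
POP     -> (empty)
LOAD 1  -> 12
STORE 1 -> (empty)
PUSH 5  -> 5
PUSH -7 -> 5 -7
OVER    -> 5 -7 5
EQ      -> 5 0
SUB     -> 5
PUSH -5 -> 5 -5
EQ      -> 0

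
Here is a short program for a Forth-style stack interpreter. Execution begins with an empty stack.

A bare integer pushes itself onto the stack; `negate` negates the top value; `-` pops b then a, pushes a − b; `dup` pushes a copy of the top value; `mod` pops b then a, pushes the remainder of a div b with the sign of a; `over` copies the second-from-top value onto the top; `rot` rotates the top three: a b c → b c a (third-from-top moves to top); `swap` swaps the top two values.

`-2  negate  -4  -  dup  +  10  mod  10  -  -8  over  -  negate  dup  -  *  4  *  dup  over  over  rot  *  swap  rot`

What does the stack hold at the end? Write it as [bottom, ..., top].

-2     → -2
negate → 2
-4     → 2 -4
-      → 6
dup    → 6 6
+      → 12
10     → 12 10
mod    → 2
10     → 2 10
-      → -8
-8     → -8 -8
over   → -8 -8 -8
-      → -8 0
negate → -8 0
dup    → -8 0 0
-      → -8 0
*      → 0
4      → 0 4
*      → 0
dup    → 0 0
over   → 0 0 0
over   → 0 0 0 0
rot    → 0 0 0 0
*      → 0 0 0
swap   → 0 0 0
rot    → 0 0 0

[0, 0, 0]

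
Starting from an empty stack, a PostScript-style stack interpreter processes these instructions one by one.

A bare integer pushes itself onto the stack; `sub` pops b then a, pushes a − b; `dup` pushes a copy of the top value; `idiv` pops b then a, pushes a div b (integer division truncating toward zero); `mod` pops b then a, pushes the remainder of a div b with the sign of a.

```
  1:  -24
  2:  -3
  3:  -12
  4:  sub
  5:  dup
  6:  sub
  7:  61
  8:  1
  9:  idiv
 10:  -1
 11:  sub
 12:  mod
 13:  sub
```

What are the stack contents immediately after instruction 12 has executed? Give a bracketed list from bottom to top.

[-24, 0]

-24  -> [-24]
-3   -> [-24, -3]
-12  -> [-24, -3, -12]
sub  -> [-24, 9]
dup  -> [-24, 9, 9]
sub  -> [-24, 0]
61   -> [-24, 0, 61]
1    -> [-24, 0, 61, 1]
idiv -> [-24, 0, 61]
-1   -> [-24, 0, 61, -1]
sub  -> [-24, 0, 62]
mod  -> [-24, 0]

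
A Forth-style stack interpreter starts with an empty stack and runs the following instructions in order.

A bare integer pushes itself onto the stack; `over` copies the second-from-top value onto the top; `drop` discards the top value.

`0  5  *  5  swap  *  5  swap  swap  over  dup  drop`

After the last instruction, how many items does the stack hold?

0    : 0
5    : 0 5
*    : 0
5    : 0 5
swap : 5 0
*    : 0
5    : 0 5
swap : 5 0
swap : 0 5
over : 0 5 0
dup  : 0 5 0 0
drop : 0 5 0

3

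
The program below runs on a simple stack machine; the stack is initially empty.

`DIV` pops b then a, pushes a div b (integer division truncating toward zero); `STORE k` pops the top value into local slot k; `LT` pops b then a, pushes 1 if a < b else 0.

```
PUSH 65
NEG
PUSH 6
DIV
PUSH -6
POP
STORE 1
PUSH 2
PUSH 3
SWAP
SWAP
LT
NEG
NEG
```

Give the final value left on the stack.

PUSH 65 -> [65]
NEG     -> [-65]
PUSH 6  -> [-65, 6]
DIV     -> [-10]
PUSH -6 -> [-10, -6]
POP     -> [-10]
STORE 1 -> []
PUSH 2  -> [2]
PUSH 3  -> [2, 3]
SWAP    -> [3, 2]
SWAP    -> [2, 3]
LT      -> [1]
NEG     -> [-1]
NEG     -> [1]

1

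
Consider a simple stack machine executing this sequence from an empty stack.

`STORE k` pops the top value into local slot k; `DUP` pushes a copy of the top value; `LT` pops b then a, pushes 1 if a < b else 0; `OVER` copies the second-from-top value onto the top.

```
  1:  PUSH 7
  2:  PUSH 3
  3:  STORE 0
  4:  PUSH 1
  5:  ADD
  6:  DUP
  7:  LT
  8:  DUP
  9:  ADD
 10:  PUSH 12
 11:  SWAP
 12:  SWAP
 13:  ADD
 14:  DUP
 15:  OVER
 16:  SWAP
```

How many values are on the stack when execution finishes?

PUSH 7  -> [7]
PUSH 3  -> [7, 3]
STORE 0 -> [7]
PUSH 1  -> [7, 1]
ADD     -> [8]
DUP     -> [8, 8]
LT      -> [0]
DUP     -> [0, 0]
ADD     -> [0]
PUSH 12 -> [0, 12]
SWAP    -> [12, 0]
SWAP    -> [0, 12]
ADD     -> [12]
DUP     -> [12, 12]
OVER    -> [12, 12, 12]
SWAP    -> [12, 12, 12]

3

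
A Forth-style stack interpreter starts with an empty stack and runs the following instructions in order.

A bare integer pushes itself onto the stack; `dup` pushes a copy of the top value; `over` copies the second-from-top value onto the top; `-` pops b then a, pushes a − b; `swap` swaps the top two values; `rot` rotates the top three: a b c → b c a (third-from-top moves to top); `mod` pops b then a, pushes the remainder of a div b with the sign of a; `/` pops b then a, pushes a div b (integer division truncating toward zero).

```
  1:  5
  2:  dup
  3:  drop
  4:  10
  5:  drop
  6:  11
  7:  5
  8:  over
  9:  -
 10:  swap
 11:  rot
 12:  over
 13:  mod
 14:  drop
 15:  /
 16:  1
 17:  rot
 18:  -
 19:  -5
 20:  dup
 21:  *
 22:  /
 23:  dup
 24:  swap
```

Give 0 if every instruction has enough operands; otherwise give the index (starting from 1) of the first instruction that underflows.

5    → 5
dup  → 5 5
drop → 5
10   → 5 10
drop → 5
11   → 5 11
5    → 5 11 5
over → 5 11 5 11
-    → 5 11 -6
swap → 5 -6 11
rot  → -6 11 5
over → -6 11 5 11
mod  → -6 11 5
drop → -6 11
/    → 0
1    → 0 1
rot  — needs 3 operands, stack has 2 → underflow

17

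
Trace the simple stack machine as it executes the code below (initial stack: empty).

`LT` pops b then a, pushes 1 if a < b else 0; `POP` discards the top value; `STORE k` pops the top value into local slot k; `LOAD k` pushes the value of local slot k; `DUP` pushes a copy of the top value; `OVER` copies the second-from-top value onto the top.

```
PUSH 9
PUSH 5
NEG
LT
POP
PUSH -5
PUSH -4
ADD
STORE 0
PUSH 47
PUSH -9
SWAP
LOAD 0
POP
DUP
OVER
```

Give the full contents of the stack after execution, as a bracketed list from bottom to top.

PUSH 9  -> 9
PUSH 5  -> 9 5
NEG     -> 9 -5
LT      -> 0
POP     -> (empty)
PUSH -5 -> -5
PUSH -4 -> -5 -4
ADD     -> -9
STORE 0 -> (empty)
PUSH 47 -> 47
PUSH -9 -> 47 -9
SWAP    -> -9 47
LOAD 0  -> -9 47 -9
POP     -> -9 47
DUP     -> -9 47 47
OVER    -> -9 47 47 47

[-9, 47, 47, 47]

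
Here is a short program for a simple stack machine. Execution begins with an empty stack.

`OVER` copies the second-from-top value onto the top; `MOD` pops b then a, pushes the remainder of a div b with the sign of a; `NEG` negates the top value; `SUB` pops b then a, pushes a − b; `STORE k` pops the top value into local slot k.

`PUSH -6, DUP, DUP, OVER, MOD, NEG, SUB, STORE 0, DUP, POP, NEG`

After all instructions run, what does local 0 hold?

PUSH -6  [-6]
DUP      [-6, -6]
DUP      [-6, -6, -6]
OVER     [-6, -6, -6, -6]
MOD      [-6, -6, 0]
NEG      [-6, -6, 0]
SUB      [-6, -6]
STORE 0  [-6]
DUP      [-6, -6]
POP      [-6]
NEG      [6]

-6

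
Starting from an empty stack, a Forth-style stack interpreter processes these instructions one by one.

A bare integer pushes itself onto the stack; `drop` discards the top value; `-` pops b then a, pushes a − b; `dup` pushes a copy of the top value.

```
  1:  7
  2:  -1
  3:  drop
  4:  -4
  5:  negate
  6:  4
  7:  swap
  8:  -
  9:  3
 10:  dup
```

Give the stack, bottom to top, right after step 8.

[7, 0]

7      -> [7]
-1     -> [7, -1]
drop   -> [7]
-4     -> [7, -4]
negate -> [7, 4]
4      -> [7, 4, 4]
swap   -> [7, 4, 4]
-      -> [7, 0]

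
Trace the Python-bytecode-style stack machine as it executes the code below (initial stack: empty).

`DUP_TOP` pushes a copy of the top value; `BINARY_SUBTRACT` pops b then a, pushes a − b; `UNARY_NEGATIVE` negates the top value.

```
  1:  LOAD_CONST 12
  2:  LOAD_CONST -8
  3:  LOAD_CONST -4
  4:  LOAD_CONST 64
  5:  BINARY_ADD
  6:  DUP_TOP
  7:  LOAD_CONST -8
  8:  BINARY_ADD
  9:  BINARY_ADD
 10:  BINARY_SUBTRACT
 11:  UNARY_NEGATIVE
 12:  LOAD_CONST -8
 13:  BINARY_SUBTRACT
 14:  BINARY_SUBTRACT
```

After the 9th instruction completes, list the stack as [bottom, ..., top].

LOAD_CONST 12 : 12
LOAD_CONST -8 : 12 -8
LOAD_CONST -4 : 12 -8 -4
LOAD_CONST 64 : 12 -8 -4 64
BINARY_ADD    : 12 -8 60
DUP_TOP       : 12 -8 60 60
LOAD_CONST -8 : 12 -8 60 60 -8
BINARY_ADD    : 12 -8 60 52
BINARY_ADD    : 12 -8 112

[12, -8, 112]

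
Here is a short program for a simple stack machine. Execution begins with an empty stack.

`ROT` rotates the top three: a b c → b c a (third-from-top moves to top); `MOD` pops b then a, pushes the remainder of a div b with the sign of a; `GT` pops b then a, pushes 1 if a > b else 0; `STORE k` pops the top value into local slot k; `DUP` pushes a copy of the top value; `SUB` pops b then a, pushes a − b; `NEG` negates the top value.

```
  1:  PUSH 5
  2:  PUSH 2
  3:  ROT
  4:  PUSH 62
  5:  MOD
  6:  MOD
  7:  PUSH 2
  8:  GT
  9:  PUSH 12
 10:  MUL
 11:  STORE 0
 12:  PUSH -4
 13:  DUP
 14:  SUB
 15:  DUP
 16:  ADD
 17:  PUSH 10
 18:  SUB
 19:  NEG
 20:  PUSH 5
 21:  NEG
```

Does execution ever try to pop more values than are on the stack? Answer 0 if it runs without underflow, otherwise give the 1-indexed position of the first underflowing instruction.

3

PUSH 5  [5]
PUSH 2  [5, 2]
ROT  — needs 3 operands, stack has 2 → underflow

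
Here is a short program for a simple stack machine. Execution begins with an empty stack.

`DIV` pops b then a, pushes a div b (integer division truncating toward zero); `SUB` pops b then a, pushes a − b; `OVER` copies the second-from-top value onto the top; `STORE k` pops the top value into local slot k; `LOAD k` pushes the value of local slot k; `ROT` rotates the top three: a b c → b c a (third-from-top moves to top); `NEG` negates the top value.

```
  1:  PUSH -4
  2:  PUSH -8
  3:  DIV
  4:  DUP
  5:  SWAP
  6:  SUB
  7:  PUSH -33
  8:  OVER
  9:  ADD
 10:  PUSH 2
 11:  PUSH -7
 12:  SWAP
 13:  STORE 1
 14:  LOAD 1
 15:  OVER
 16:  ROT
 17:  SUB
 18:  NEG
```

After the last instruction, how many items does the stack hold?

PUSH -4  : -4
PUSH -8  : -4 -8
DIV      : 0
DUP      : 0 0
SWAP     : 0 0
SUB      : 0
PUSH -33 : 0 -33
OVER     : 0 -33 0
ADD      : 0 -33
PUSH 2   : 0 -33 2
PUSH -7  : 0 -33 2 -7
SWAP     : 0 -33 -7 2
STORE 1  : 0 -33 -7
LOAD 1   : 0 -33 -7 2
OVER     : 0 -33 -7 2 -7
ROT      : 0 -33 2 -7 -7
SUB      : 0 -33 2 0
NEG      : 0 -33 2 0

4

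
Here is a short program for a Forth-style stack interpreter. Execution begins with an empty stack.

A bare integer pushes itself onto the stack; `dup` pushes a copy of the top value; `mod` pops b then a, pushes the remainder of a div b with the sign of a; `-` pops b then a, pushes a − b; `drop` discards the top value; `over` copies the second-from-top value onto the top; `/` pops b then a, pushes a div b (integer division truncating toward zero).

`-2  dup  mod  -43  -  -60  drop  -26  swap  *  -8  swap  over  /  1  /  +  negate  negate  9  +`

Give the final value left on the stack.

-2     → -2
dup    → -2 -2
mod    → 0
-43    → 0 -43
-      → 43
-60    → 43 -60
drop   → 43
-26    → 43 -26
swap   → -26 43
*      → -1118
-8     → -1118 -8
swap   → -8 -1118
over   → -8 -1118 -8
/      → -8 139
1      → -8 139 1
/      → -8 139
+      → 131
negate → -131
negate → 131
9      → 131 9
+      → 140

140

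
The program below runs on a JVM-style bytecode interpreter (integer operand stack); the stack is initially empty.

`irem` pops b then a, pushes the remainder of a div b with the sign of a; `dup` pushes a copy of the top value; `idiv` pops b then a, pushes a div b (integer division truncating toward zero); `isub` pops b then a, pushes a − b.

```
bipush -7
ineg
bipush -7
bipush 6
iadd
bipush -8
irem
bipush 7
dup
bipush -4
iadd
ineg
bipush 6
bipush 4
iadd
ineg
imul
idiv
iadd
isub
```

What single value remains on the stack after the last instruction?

bipush -7 -> [-7]
ineg      -> [7]
bipush -7 -> [7, -7]
bipush 6  -> [7, -7, 6]
iadd      -> [7, -1]
bipush -8 -> [7, -1, -8]
irem      -> [7, -1]
bipush 7  -> [7, -1, 7]
dup       -> [7, -1, 7, 7]
bipush -4 -> [7, -1, 7, 7, -4]
iadd      -> [7, -1, 7, 3]
ineg      -> [7, -1, 7, -3]
bipush 6  -> [7, -1, 7, -3, 6]
bipush 4  -> [7, -1, 7, -3, 6, 4]
iadd      -> [7, -1, 7, -3, 10]
ineg      -> [7, -1, 7, -3, -10]
imul      -> [7, -1, 7, 30]
idiv      -> [7, -1, 0]
iadd      -> [7, -1]
isub      -> [8]

8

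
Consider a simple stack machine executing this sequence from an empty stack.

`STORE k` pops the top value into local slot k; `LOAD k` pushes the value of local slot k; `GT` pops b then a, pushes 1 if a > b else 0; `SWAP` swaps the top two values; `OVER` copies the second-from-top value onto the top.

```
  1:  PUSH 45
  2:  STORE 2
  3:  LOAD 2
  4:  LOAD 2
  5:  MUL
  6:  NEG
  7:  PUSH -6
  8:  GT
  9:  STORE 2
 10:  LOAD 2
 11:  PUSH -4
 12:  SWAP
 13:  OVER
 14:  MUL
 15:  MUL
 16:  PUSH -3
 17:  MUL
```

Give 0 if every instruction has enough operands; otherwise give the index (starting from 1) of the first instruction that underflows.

0

PUSH 45  45
STORE 2  (empty)
LOAD 2   45
LOAD 2   45 45
MUL      2025
NEG      -2025
PUSH -6  -2025 -6
GT       0
STORE 2  (empty)
LOAD 2   0
PUSH -4  0 -4
SWAP     -4 0
OVER     -4 0 -4
MUL      -4 0
MUL      0
PUSH -3  0 -3
MUL      0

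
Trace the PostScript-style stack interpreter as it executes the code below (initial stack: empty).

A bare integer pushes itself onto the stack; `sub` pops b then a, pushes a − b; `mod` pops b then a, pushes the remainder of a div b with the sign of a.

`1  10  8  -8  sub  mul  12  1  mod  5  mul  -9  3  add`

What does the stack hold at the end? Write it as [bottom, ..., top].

1   → 1
10  → 1 10
8   → 1 10 8
-8  → 1 10 8 -8
sub → 1 10 16
mul → 1 160
12  → 1 160 12
1   → 1 160 12 1
mod → 1 160 0
5   → 1 160 0 5
mul → 1 160 0
-9  → 1 160 0 -9
3   → 1 160 0 -9 3
add → 1 160 0 -6

[1, 160, 0, -6]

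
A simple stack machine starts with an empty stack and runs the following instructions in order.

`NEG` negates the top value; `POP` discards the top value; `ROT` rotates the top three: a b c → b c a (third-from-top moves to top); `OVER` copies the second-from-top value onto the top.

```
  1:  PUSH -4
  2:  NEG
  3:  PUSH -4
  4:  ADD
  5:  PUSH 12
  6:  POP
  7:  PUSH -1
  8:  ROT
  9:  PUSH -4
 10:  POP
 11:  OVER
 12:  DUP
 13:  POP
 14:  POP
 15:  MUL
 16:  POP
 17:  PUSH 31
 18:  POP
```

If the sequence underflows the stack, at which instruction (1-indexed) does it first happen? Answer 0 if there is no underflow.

8

PUSH -4 -> [-4]
NEG     -> [4]
PUSH -4 -> [4, -4]
ADD     -> [0]
PUSH 12 -> [0, 12]
POP     -> [0]
PUSH -1 -> [0, -1]
ROT  — needs 3 operands, stack has 2 → underflow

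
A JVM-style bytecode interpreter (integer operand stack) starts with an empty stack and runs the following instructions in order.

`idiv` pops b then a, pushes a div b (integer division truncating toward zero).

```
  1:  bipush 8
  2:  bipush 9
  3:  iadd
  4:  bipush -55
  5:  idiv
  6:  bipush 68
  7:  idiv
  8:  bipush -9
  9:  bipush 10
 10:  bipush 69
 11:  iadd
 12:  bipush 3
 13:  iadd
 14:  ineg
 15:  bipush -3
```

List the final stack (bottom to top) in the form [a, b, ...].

bipush 8   -> 8
bipush 9   -> 8 9
iadd       -> 17
bipush -55 -> 17 -55
idiv       -> 0
bipush 68  -> 0 68
idiv       -> 0
bipush -9  -> 0 -9
bipush 10  -> 0 -9 10
bipush 69  -> 0 -9 10 69
iadd       -> 0 -9 79
bipush 3   -> 0 -9 79 3
iadd       -> 0 -9 82
ineg       -> 0 -9 -82
bipush -3  -> 0 -9 -82 -3

[0, -9, -82, -3]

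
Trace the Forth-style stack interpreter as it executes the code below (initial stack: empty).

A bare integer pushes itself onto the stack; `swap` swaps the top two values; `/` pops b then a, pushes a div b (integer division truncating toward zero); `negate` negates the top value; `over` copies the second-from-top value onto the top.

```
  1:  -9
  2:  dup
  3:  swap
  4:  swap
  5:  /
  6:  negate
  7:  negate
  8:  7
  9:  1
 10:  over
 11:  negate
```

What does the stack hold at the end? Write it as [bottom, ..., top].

-9     -> [-9]
dup    -> [-9, -9]
swap   -> [-9, -9]
swap   -> [-9, -9]
/      -> [1]
negate -> [-1]
negate -> [1]
7      -> [1, 7]
1      -> [1, 7, 1]
over   -> [1, 7, 1, 7]
negate -> [1, 7, 1, -7]

[1, 7, 1, -7]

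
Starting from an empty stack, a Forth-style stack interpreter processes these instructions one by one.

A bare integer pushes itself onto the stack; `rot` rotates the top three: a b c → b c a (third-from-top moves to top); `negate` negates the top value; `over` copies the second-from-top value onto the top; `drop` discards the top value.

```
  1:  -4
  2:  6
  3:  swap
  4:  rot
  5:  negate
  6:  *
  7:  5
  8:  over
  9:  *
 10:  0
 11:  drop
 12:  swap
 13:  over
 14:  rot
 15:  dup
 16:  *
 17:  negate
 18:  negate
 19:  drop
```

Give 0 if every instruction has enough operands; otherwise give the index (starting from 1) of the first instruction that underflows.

4

-4   → [-4]
6    → [-4, 6]
swap → [6, -4]
rot  — needs 3 operands, stack has 2 → underflow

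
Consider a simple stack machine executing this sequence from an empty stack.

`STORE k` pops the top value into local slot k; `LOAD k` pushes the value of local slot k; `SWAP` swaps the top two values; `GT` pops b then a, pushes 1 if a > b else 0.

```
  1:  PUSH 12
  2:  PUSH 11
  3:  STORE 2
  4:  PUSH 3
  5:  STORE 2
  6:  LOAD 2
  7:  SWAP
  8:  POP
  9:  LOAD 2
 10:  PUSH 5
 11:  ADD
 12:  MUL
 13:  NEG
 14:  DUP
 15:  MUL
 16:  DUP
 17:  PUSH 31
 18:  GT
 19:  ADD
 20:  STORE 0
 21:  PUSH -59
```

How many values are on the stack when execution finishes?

PUSH 12  -> [12]
PUSH 11  -> [12, 11]
STORE 2  -> [12]
PUSH 3   -> [12, 3]
STORE 2  -> [12]
LOAD 2   -> [12, 3]
SWAP     -> [3, 12]
POP      -> [3]
LOAD 2   -> [3, 3]
PUSH 5   -> [3, 3, 5]
ADD      -> [3, 8]
MUL      -> [24]
NEG      -> [-24]
DUP      -> [-24, -24]
MUL      -> [576]
DUP      -> [576, 576]
PUSH 31  -> [576, 576, 31]
GT       -> [576, 1]
ADD      -> [577]
STORE 0  -> []
PUSH -59 -> [-59]

1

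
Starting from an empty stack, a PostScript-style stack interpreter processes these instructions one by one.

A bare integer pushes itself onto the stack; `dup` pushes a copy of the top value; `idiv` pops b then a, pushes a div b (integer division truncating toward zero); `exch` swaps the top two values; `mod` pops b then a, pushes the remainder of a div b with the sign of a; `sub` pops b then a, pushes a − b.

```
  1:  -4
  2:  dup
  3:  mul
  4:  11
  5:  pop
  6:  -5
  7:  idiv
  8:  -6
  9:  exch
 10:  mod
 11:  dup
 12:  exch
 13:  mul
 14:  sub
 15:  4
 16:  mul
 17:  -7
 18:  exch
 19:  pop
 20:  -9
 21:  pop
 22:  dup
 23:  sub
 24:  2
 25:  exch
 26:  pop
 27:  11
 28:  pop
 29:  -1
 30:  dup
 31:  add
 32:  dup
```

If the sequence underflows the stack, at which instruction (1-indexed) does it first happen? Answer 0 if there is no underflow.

-4   : [-4]
dup  : [-4, -4]
mul  : [16]
11   : [16, 11]
pop  : [16]
-5   : [16, -5]
idiv : [-3]
-6   : [-3, -6]
exch : [-6, -3]
mod  : [0]
dup  : [0, 0]
exch : [0, 0]
mul  : [0]
sub  — needs 2 operands, stack has 1 → underflow

14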